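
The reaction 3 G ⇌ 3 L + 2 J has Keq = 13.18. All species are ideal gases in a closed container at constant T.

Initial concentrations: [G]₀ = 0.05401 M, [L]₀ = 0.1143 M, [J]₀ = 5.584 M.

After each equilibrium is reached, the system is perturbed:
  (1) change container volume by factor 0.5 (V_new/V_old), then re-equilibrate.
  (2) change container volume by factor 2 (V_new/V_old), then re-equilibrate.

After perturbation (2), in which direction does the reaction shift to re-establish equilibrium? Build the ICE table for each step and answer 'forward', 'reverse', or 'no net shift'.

Q₀ = 295.5 vs Keq = 13.18 ⇒ Q>K, reverse
Step 1:
                  G         L         J
  I         0.05401    0.1143     5.584
  C           0.042    -0.042    -0.028
  E         0.09601    0.0723     5.556
  solve Keq expr → x = -0.014; check Q = 13.18
Then change container volume by factor 0.5 (V_new/V_old).
Step 2:
                  G         L         J
  I           0.192    0.1446     11.11
  C         0.03618  -0.03618  -0.02412
  E          0.2282    0.1084     11.09
  solve Keq expr → x = -0.01206; check Q = 13.18
Then change container volume by factor 2 (V_new/V_old).
Step 3:
                  G         L         J
  I          0.1141   0.05421     5.544
  C        -0.01809   0.01809   0.01206
  E         0.09601    0.0723     5.556
  solve Keq expr → x = 0.006031; check Q = 13.18

Direction: forward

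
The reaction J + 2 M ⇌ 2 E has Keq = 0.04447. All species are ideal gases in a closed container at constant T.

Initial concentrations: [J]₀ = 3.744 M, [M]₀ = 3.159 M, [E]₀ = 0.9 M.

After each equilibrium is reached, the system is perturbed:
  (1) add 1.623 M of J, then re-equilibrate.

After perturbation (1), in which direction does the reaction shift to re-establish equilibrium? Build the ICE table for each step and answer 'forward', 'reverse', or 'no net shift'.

Direction: forward

Q₀ = 0.02168 vs Keq = 0.04447 ⇒ Q<K, forward
Step 1:
                  J         M         E
  Initial     3.744     3.159       0.9
  Change    -0.1307   -0.2615    0.2615
  Equil       3.613     2.898     1.161
  solve Keq expr → x = 0.1307; check Q = 0.04447
Then add 1.623 M of J.
Step 2:
                  J         M         E
  Initial     5.236     2.898     1.161
  Change   -0.07656   -0.1531    0.1531
  Equil        5.16     2.744     1.315
  solve Keq expr → x = 0.07656; check Q = 0.04447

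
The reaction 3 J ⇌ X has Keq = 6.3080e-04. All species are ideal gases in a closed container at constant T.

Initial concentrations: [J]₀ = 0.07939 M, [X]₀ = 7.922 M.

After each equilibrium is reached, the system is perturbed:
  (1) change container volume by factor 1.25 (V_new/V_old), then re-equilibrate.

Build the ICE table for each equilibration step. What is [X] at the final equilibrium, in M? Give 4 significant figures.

Q₀ = 1.5832e+04 vs Keq = 6.3080e-04 ⇒ Q>K, reverse
Step 1:
                  J         X
  I         0.07939     7.922
  C           15.96     -5.32
  E           16.04     2.602
  solve Keq expr → x = -5.32; check Q = 6.3080e-04
Then change container volume by factor 1.25 (V_new/V_old).
Step 2:
                  J         X
  I           12.83     2.082
  C           1.114   -0.3714
  E           13.94     1.711
  solve Keq expr → x = -0.3714; check Q = 6.3080e-04

[X]_eq = 1.711 M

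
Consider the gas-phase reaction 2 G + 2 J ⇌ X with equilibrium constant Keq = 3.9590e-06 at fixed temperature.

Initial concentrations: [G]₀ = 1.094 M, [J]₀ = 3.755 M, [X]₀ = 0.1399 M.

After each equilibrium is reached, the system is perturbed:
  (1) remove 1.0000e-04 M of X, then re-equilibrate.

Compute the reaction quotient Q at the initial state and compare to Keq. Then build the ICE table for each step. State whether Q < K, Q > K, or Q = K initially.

Q₀ = 0.00829 vs Keq = 3.9590e-06 ⇒ Q>K, reverse
Step 1:
                    G           J           X
  Initial       1.094       3.755      0.1399
  Change       0.2796      0.2796     -0.1398
  Equil         1.374       4.035  1.2158e-04
  solve Keq expr → x = -0.1398; check Q = 3.9590e-06
Then remove 1.0000e-04 M of X.
Step 2:
                    G           J           X
  Initial       1.374       4.035  2.1582e-05
  Change  -1.9991e-04 -1.9991e-04  9.9953e-05
  Equil         1.373       4.034  1.2153e-04
  solve Keq expr → x = 9.9953e-05; check Q = 3.9590e-06

Q₀ = 0.00829; Q > K (proceeds reverse)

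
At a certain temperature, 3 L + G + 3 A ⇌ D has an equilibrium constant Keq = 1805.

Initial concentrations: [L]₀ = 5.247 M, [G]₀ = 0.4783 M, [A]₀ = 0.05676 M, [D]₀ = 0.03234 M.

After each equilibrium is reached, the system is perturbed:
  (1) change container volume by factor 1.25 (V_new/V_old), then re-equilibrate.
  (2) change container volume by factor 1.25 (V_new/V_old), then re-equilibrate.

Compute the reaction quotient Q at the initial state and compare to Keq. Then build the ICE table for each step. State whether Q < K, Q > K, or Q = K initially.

Q₀ = 2.56; Q < K (proceeds forward)

Q₀ = 2.56 vs Keq = 1805 ⇒ Q<K, forward
Step 1:
                  L         G         A         D
  I           5.247    0.4783   0.05676   0.03234
  C        -0.04929  -0.01643  -0.04929   0.01643
  E           5.198    0.4619  0.007469   0.04877
  solve Keq expr → x = 0.01643; check Q = 1805
Then change container volume by factor 1.25 (V_new/V_old).
Step 2:
                  L         G         A         D
  I           4.158    0.3695  0.005975   0.03902
  C        0.003257  0.001086  0.003257 -0.001086
  E           4.161    0.3706  0.009232   0.03793
  solve Keq expr → x = -0.001086; check Q = 1805
Then change container volume by factor 1.25 (V_new/V_old).
Step 3:
                  L         G         A         D
  I           3.329    0.2965  0.007386   0.03034
  C        0.003955  0.001318  0.003955 -0.001318
  E           3.333    0.2978   0.01134   0.02903
  solve Keq expr → x = -0.001318; check Q = 1805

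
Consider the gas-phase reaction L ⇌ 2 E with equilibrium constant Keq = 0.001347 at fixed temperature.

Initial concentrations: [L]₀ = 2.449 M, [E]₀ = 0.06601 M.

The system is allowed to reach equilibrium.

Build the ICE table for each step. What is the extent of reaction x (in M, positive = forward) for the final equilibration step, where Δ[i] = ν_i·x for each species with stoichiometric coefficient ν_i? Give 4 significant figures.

Q₀ = 0.001779 vs Keq = 0.001347 ⇒ Q>K, reverse
Step 1:
                    L           E
  I             2.449     0.06601
  C          0.004262   -0.008525
  E             2.453     0.05749
  solve Keq expr → x = -0.004262; check Q = 0.001347

x = -0.004262 M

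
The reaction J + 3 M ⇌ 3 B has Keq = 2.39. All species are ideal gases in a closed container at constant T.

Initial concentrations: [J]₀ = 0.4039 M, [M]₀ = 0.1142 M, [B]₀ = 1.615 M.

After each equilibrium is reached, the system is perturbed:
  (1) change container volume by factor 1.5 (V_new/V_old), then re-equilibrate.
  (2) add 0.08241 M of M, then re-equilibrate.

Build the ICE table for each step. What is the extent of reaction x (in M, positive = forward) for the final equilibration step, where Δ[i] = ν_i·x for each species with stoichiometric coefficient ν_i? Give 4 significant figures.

x = 0.0128 M

Q₀ = 7002 vs Keq = 2.39 ⇒ Q>K, reverse
Step 1:
                  J         M         B
  Initial    0.4039    0.1142     1.615
  Change     0.2302    0.6906   -0.6906
  Equil      0.6341    0.8048    0.9244
  solve Keq expr → x = -0.2302; check Q = 2.39
Then change container volume by factor 1.5 (V_new/V_old).
Step 2:
                  J         M         B
  Initial    0.4227    0.5365    0.6163
  Change    0.01206   0.03619  -0.03619
  Equil      0.4348    0.5727    0.5801
  solve Keq expr → x = -0.01206; check Q = 2.39
Then add 0.08241 M of M.
Step 3:
                  J         M         B
  Initial    0.4348    0.6551    0.5801
  Change    -0.0128  -0.03839   0.03839
  Equil       0.422    0.6167    0.6185
  solve Keq expr → x = 0.0128; check Q = 2.39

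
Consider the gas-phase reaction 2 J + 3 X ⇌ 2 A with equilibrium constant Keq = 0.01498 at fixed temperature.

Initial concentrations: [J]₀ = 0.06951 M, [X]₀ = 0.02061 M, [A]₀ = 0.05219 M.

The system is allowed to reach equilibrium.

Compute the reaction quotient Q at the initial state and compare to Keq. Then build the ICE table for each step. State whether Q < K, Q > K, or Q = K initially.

Q₀ = 6.4394e+04 vs Keq = 0.01498 ⇒ Q>K, reverse
Step 1:
                    J           X           A
  init        0.06951     0.02061     0.05219
  Δ           0.05173      0.0776    -0.05173
  eq           0.1212     0.09821  4.5672e-04
  solve Keq expr → x = -0.02587; check Q = 0.01498

Q₀ = 6.4394e+04; Q > K (proceeds reverse)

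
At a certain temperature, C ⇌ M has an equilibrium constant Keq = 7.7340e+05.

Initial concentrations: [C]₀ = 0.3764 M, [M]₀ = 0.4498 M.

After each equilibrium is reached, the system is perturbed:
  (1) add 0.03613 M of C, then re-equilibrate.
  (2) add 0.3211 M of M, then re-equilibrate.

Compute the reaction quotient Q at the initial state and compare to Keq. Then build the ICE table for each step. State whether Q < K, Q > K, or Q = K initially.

Q₀ = 1.195 vs Keq = 7.7340e+05 ⇒ Q<K, forward
Step 1:
                   C          M
  I           0.3764     0.4498
  C          -0.3764     0.3764
  E       1.0683e-06     0.8262
  solve Keq expr → x = 0.3764; check Q = 7.7340e+05
Then add 0.03613 M of C.
Step 2:
                   C          M
  I          0.03613     0.8262
  C         -0.03613    0.03613
  E       1.1150e-06     0.8623
  solve Keq expr → x = 0.03613; check Q = 7.7340e+05
Then add 0.3211 M of M.
Step 3:
                   C          M
  I       1.1150e-06      1.183
  C       4.1518e-07 -4.1518e-07
  E       1.5302e-06      1.183
  solve Keq expr → x = -4.1518e-07; check Q = 7.7340e+05

Q₀ = 1.195; Q < K (proceeds forward)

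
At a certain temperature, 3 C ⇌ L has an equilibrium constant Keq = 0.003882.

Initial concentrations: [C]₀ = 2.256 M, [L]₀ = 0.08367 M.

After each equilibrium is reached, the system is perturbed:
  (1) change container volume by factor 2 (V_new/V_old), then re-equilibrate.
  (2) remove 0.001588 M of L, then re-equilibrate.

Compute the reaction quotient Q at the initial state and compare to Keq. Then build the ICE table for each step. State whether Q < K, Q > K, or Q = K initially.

Q₀ = 0.007287; Q > K (proceeds reverse)

Q₀ = 0.007287 vs Keq = 0.003882 ⇒ Q>K, reverse
Step 1:
                  C         L
  Initial     2.256   0.08367
  Change    0.09892  -0.03297
  Equil       2.355    0.0507
  solve Keq expr → x = -0.03297; check Q = 0.003882
Then change container volume by factor 2 (V_new/V_old).
Step 2:
                  C         L
  Initial     1.177   0.02535
  Change    0.05428  -0.01809
  Equil       1.232  0.007255
  solve Keq expr → x = -0.01809; check Q = 0.003882
Then remove 0.001588 M of L.
Step 3:
                  C         L
  Initial     1.232  0.005667
  Change  -0.004525  0.001508
  Equil       1.227  0.007175
  solve Keq expr → x = 0.001508; check Q = 0.003882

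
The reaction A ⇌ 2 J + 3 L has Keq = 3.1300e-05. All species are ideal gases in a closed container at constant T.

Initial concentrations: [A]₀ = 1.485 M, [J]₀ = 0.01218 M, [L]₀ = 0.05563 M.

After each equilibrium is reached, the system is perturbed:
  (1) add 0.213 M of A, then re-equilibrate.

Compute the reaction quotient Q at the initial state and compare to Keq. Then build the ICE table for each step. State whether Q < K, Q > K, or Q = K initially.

Q₀ = 1.7199e-08 vs Keq = 3.1300e-05 ⇒ Q<K, forward
Step 1:
                  A         J         L
  init        1.485   0.01218   0.05563
  Δ        -0.03982   0.07963    0.1194
  eq          1.445   0.09181    0.1751
  solve Keq expr → x = 0.03982; check Q = 3.1300e-05
Then add 0.213 M of A.
Step 2:
                  A         J         L
  init        1.658   0.09181    0.1751
  Δ       -0.001458  0.002917  0.004375
  eq          1.657   0.09473    0.1795
  solve Keq expr → x = 0.001458; check Q = 3.1300e-05

Q₀ = 1.7199e-08; Q < K (proceeds forward)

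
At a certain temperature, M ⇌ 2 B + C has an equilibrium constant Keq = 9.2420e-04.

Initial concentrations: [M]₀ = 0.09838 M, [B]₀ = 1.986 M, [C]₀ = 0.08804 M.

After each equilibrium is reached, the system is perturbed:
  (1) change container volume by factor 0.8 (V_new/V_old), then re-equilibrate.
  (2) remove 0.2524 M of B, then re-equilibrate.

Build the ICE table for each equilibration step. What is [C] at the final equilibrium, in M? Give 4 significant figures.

[C]_eq = 5.3288e-05 M

Q₀ = 3.53 vs Keq = 9.2420e-04 ⇒ Q>K, reverse
Step 1:
                  M         B         C
  init      0.09838     1.986   0.08804
  Δ         0.08799    -0.176  -0.08799
  eq         0.1864      1.81 5.2573e-05
  solve Keq expr → x = -0.08799; check Q = 9.2420e-04
Then change container volume by factor 0.8 (V_new/V_old).
Step 2:
                  M         B         C
  init        0.233     2.263 6.5717e-05
  Δ       2.3652e-05 -4.7304e-05 -2.3652e-05
  eq          0.233     2.262 4.2065e-05
  solve Keq expr → x = -2.3652e-05; check Q = 9.2420e-04
Then remove 0.2524 M of B.
Step 3:
                  M         B         C
  init        0.233      2.01 4.2065e-05
  Δ       -1.1223e-05 2.2447e-05 1.1223e-05
  eq          0.233      2.01 5.3288e-05
  solve Keq expr → x = 1.1223e-05; check Q = 9.2420e-04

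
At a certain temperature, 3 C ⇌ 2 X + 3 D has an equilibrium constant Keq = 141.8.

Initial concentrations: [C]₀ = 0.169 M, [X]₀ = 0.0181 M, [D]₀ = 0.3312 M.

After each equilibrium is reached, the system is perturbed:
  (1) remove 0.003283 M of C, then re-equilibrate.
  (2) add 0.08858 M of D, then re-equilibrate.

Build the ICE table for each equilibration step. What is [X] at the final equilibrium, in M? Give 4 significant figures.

[X]_eq = 0.1119 M

Q₀ = 0.002466 vs Keq = 141.8 ⇒ Q<K, forward
Step 1:
                   C          X          D
  I            0.169     0.0181     0.3312
  C          -0.1472     0.0981     0.1472
  E          0.02184     0.1162     0.4784
  solve Keq expr → x = 0.04905; check Q = 141.8
Then remove 0.003283 M of C.
Step 2:
                   C          X          D
  I          0.01856     0.1162     0.4784
  C         0.002908  -0.001939  -0.002908
  E          0.02147     0.1143     0.4754
  solve Keq expr → x = -9.6935e-04; check Q = 141.8
Then add 0.08858 M of D.
Step 3:
                   C          X          D
  I          0.02147     0.1143      0.564
  C         0.003497  -0.002331  -0.003497
  E          0.02497     0.1119     0.5605
  solve Keq expr → x = -0.001166; check Q = 141.8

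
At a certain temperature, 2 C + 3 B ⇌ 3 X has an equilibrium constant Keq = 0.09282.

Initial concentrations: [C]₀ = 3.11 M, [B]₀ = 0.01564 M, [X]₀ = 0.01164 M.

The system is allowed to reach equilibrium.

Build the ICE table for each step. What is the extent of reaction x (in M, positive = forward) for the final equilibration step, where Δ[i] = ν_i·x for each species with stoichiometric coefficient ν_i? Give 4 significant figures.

Q₀ = 0.04262 vs Keq = 0.09282 ⇒ Q<K, forward
Step 1:
                   C          B          X
  init          3.11    0.01564    0.01164
  Δ        -0.001169  -0.001753   0.001753
  eq           3.109    0.01389    0.01339
  solve Keq expr → x = 5.8438e-04; check Q = 0.09282

x = 5.8438e-04 M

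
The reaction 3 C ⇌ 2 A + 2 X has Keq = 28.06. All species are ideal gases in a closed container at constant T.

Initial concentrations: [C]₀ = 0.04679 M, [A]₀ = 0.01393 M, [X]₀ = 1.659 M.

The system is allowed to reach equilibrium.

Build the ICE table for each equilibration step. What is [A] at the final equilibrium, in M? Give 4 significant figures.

[A]_eq = 0.02137 M

Q₀ = 5.214 vs Keq = 28.06 ⇒ Q<K, forward
Step 1:
                    C           A           X
  I           0.04679     0.01393       1.659
  C          -0.01117    0.007444    0.007444
  E           0.03562     0.02137       1.666
  solve Keq expr → x = 0.003722; check Q = 28.06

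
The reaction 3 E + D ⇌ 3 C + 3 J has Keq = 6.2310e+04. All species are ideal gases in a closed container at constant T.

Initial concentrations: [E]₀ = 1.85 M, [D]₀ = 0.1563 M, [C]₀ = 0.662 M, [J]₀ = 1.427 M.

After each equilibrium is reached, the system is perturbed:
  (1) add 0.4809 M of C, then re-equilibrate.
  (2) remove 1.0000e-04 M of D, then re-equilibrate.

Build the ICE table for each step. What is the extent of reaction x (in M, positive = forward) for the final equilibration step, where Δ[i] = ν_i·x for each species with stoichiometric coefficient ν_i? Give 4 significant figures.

Q₀ = 0.8519 vs Keq = 6.2310e+04 ⇒ Q<K, forward
Step 1:
                  E         D         C         J
  Initial      1.85    0.1563     0.662     1.427
  Change    -0.4687   -0.1562    0.4687    0.4687
  Equil       1.381 5.9977e-05     1.131     1.896
  solve Keq expr → x = 0.1562; check Q = 6.2310e+04
Then add 0.4809 M of C.
Step 2:
                  E         D         C         J
  Initial     1.381 5.9977e-05     1.612     1.896
  Change  3.4006e-04 1.1335e-04 -3.4006e-04 -3.4006e-04
  Equil       1.382 1.7333e-04     1.611     1.895
  solve Keq expr → x = -1.1335e-04; check Q = 6.2310e+04
Then remove 1.0000e-04 M of D.
Step 3:
                  E         D         C         J
  Initial     1.382 7.3332e-05     1.611     1.895
  Change  2.9913e-04 9.9709e-05 -2.9913e-04 -2.9913e-04
  Equil       1.382 1.7304e-04     1.611     1.895
  solve Keq expr → x = -9.9709e-05; check Q = 6.2310e+04

x = -9.9709e-05 M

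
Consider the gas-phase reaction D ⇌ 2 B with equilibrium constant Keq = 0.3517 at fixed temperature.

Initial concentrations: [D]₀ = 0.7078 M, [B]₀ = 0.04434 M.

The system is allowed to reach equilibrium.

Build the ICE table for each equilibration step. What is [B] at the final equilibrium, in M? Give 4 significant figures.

Q₀ = 0.002778 vs Keq = 0.3517 ⇒ Q<K, forward
Step 1:
                  D         B
  I          0.7078   0.04434
  C          -0.191     0.382
  E          0.5168    0.4263
  solve Keq expr → x = 0.191; check Q = 0.3517

[B]_eq = 0.4263 M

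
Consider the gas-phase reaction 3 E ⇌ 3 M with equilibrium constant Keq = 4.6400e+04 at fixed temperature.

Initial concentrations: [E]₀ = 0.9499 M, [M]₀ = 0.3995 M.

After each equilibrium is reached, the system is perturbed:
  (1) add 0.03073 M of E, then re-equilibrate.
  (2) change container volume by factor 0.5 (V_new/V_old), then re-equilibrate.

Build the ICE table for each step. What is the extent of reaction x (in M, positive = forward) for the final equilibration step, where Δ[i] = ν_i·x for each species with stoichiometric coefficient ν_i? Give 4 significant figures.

x = 0 M

Q₀ = 0.07439 vs Keq = 4.6400e+04 ⇒ Q<K, forward
Step 1:
                   E          M
  I           0.9499     0.3995
  C          -0.9134     0.9134
  E          0.03654      1.313
  solve Keq expr → x = 0.3045; check Q = 4.6400e+04
Then add 0.03073 M of E.
Step 2:
                   E          M
  I          0.06727      1.313
  C          -0.0299     0.0299
  E          0.03737      1.343
  solve Keq expr → x = 0.009966; check Q = 4.6400e+04
Then change container volume by factor 0.5 (V_new/V_old).
Step 3:
                   E          M
  I          0.07473      2.686
  C                0          0
  E          0.07473      2.686
  solve Keq expr → x = 0; check Q = 4.6400e+04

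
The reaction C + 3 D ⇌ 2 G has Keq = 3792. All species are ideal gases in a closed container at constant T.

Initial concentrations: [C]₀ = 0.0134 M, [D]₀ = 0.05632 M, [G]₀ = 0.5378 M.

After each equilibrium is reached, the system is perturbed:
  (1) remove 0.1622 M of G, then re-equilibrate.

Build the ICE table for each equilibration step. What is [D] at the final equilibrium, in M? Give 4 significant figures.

[D]_eq = 0.1027 M

Q₀ = 1.2082e+05 vs Keq = 3792 ⇒ Q>K, reverse
Step 1:
                    C           D           G
  I            0.0134     0.05632      0.5378
  C           0.02193      0.0658    -0.04386
  E           0.03533      0.1221      0.4939
  solve Keq expr → x = -0.02193; check Q = 3792
Then remove 0.1622 M of G.
Step 2:
                    C           D           G
  I           0.03533      0.1221      0.3317
  C         -0.006455    -0.01937     0.01291
  E           0.02888      0.1027      0.3446
  solve Keq expr → x = 0.006455; check Q = 3792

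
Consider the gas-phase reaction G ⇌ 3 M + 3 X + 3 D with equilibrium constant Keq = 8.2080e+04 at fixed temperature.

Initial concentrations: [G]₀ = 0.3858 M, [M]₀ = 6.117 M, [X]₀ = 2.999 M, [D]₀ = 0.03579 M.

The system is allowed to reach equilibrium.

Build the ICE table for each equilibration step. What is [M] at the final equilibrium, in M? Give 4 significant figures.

Q₀ = 0.7336 vs Keq = 8.2080e+04 ⇒ Q<K, forward
Step 1:
                    G           M           X           D
  init         0.3858       6.117       2.999     0.03579
  Δ           -0.2632      0.7895      0.7895      0.7895
  eq           0.1226       6.906       3.788      0.8252
  solve Keq expr → x = 0.2632; check Q = 8.2080e+04

[M]_eq = 6.906 M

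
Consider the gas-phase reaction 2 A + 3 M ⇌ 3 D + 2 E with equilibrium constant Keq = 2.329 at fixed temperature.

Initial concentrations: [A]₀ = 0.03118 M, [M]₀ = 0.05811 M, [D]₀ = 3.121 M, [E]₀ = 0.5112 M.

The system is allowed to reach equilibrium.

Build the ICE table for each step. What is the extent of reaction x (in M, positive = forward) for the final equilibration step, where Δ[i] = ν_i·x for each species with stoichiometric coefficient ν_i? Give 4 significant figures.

x = -0.2073 M

Q₀ = 4.1645e+07 vs Keq = 2.329 ⇒ Q>K, reverse
Step 1:
                  A         M         D         E
  init      0.03118   0.05811     3.121    0.5112
  Δ          0.4146    0.6219   -0.6219   -0.4146
  eq         0.4458      0.68     2.499   0.09658
  solve Keq expr → x = -0.2073; check Q = 2.329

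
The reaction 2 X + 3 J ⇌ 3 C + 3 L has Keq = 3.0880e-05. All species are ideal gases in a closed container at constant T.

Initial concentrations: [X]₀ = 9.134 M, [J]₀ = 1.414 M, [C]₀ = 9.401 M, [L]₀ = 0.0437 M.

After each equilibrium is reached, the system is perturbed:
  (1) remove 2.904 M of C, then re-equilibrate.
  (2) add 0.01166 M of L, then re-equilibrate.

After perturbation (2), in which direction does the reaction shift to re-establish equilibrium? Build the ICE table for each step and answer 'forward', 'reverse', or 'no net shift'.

Direction: reverse

Q₀ = 2.9397e-04 vs Keq = 3.0880e-05 ⇒ Q>K, reverse
Step 1:
                  X         J         C         L
  Initial     9.134     1.414     9.401    0.0437
  Change    0.01512   0.02268  -0.02268  -0.02268
  Equil       9.149     1.437     9.378   0.02102
  solve Keq expr → x = -0.007559; check Q = 3.0880e-05
Then remove 2.904 M of C.
Step 2:
                  X         J         C         L
  Initial     9.149     1.437     6.474   0.02102
  Change  -0.006119 -0.009179  0.009179  0.009179
  Equil       9.143     1.427     6.484    0.0302
  solve Keq expr → x = 0.00306; check Q = 3.0880e-05
Then add 0.01166 M of L.
Step 3:
                  X         J         C         L
  Initial     9.143     1.427     6.484   0.04186
  Change   0.007566   0.01135  -0.01135  -0.01135
  Equil       9.151     1.439     6.472   0.03051
  solve Keq expr → x = -0.003783; check Q = 3.0880e-05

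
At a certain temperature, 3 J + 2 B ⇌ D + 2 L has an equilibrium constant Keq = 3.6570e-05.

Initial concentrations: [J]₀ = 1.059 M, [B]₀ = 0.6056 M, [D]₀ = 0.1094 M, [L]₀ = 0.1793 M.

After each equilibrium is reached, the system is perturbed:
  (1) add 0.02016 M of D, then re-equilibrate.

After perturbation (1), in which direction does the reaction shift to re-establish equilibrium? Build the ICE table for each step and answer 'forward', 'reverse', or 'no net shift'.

Direction: reverse

Q₀ = 0.008075 vs Keq = 3.6570e-05 ⇒ Q>K, reverse
Step 1:
                   J          B          D          L
  init         1.059     0.6056     0.1094     0.1793
  Δ           0.2177     0.1452   -0.07258    -0.1452
  eq           1.277     0.7508    0.03682    0.03413
  solve Keq expr → x = -0.07258; check Q = 3.6570e-05
Then add 0.02016 M of D.
Step 2:
                   J          B          D          L
  init         1.277     0.7508    0.05698    0.03413
  Δ         0.008284   0.005522  -0.002761  -0.005522
  eq           1.285     0.7563    0.05422    0.02861
  solve Keq expr → x = -0.002761; check Q = 3.6570e-05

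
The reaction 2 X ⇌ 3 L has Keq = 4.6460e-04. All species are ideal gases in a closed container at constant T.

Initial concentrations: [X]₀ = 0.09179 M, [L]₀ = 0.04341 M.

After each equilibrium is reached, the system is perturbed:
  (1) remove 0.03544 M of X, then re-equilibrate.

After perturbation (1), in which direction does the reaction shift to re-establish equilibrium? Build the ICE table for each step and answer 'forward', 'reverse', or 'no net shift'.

Direction: reverse

Q₀ = 0.009709 vs Keq = 4.6460e-04 ⇒ Q>K, reverse
Step 1:
                   X          L
  init       0.09179    0.04341
  Δ          0.01716   -0.02574
  eq           0.109    0.01767
  solve Keq expr → x = -0.008581; check Q = 4.6460e-04
Then remove 0.03544 M of X.
Step 2:
                   X          L
  init       0.07351    0.01767
  Δ         0.002512  -0.003768
  eq         0.07602     0.0139
  solve Keq expr → x = -0.001256; check Q = 4.6460e-04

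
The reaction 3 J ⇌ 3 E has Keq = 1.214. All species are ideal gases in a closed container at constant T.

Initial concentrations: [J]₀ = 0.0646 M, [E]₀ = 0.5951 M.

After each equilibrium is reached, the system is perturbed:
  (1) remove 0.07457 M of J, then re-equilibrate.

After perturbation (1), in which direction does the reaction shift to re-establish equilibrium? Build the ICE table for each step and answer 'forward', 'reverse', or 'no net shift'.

Direction: reverse

Q₀ = 781.8 vs Keq = 1.214 ⇒ Q>K, reverse
Step 1:
                  J         E
  Initial    0.0646    0.5951
  Change     0.2546   -0.2546
  Equil      0.3192    0.3405
  solve Keq expr → x = -0.08486; check Q = 1.214
Then remove 0.07457 M of J.
Step 2:
                  J         E
  Initial    0.2446    0.3405
  Change    0.03849  -0.03849
  Equil      0.2831     0.302
  solve Keq expr → x = -0.01283; check Q = 1.214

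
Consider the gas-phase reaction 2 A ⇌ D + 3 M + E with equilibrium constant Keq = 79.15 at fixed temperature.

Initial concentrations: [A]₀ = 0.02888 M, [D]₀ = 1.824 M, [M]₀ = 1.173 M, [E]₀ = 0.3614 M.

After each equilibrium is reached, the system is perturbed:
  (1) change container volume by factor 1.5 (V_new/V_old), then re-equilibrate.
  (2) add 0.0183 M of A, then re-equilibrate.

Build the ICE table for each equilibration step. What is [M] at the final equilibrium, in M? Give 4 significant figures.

[M]_eq = 0.7762 M

Q₀ = 1276 vs Keq = 79.15 ⇒ Q>K, reverse
Step 1:
                   A          D          M          E
  I          0.02888      1.824      1.173     0.3614
  C          0.06683   -0.03341    -0.1002   -0.03341
  E          0.09571      1.791      1.073      0.328
  solve Keq expr → x = -0.03341; check Q = 79.15
Then change container volume by factor 1.5 (V_new/V_old).
Step 2:
                   A          D          M          E
  I          0.06381      1.194     0.7152     0.2187
  C         -0.02504    0.01252    0.03756    0.01252
  E          0.03876      1.206     0.7527     0.2312
  solve Keq expr → x = 0.01252; check Q = 79.15
Then add 0.0183 M of A.
Step 3:
                   A          D          M          E
  I          0.05706      1.206     0.7527     0.2312
  C         -0.01566   0.007828    0.02348   0.007828
  E          0.04141      1.214     0.7762      0.239
  solve Keq expr → x = 0.007828; check Q = 79.15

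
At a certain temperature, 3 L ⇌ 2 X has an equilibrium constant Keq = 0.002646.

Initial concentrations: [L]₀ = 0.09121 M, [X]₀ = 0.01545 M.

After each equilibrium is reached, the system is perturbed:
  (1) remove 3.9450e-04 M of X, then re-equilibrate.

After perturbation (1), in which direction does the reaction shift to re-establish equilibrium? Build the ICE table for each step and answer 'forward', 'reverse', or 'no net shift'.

Q₀ = 0.3146 vs Keq = 0.002646 ⇒ Q>K, reverse
Step 1:
                  L         X
  I         0.09121   0.01545
  C          0.0203  -0.01353
  E          0.1115  0.001915
  solve Keq expr → x = -0.006767; check Q = 0.002646
Then remove 3.9450e-04 M of X.
Step 2:
                  L         X
  I          0.1115  0.001521
  C       -5.6976e-04 3.7984e-04
  E          0.1109  0.001901
  solve Keq expr → x = 1.8992e-04; check Q = 0.002646

Direction: forward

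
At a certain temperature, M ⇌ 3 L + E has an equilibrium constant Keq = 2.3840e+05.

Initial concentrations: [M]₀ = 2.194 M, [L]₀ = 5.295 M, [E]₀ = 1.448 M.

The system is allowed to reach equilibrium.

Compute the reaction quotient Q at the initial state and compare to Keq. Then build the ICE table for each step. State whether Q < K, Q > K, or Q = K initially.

Q₀ = 97.98 vs Keq = 2.3840e+05 ⇒ Q<K, forward
Step 1:
                    M           L           E
  I             2.194       5.295       1.448
  C            -2.169       6.507       2.169
  E           0.02494        11.8       3.617
  solve Keq expr → x = 2.169; check Q = 2.3840e+05

Q₀ = 97.98; Q < K (proceeds forward)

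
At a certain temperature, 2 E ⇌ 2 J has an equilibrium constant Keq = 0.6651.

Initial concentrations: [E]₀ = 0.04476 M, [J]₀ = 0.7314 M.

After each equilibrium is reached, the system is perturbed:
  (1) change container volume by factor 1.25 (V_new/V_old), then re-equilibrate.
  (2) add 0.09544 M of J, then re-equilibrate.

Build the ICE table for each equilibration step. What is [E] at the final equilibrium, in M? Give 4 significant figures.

Q₀ = 267 vs Keq = 0.6651 ⇒ Q>K, reverse
Step 1:
                   E          J
  Initial    0.04476     0.7314
  Change      0.3827    -0.3827
  Equil       0.4275     0.3487
  solve Keq expr → x = -0.1914; check Q = 0.6651
Then change container volume by factor 1.25 (V_new/V_old).
Step 2:
                   E          J
  Initial      0.342     0.2789
  Change           0          0
  Equil        0.342     0.2789
  solve Keq expr → x = 0; check Q = 0.6651
Then add 0.09544 M of J.
Step 3:
                   E          J
  Initial      0.342     0.3744
  Change     0.05257   -0.05257
  Equil       0.3946     0.3218
  solve Keq expr → x = -0.02628; check Q = 0.6651

[E]_eq = 0.3946 M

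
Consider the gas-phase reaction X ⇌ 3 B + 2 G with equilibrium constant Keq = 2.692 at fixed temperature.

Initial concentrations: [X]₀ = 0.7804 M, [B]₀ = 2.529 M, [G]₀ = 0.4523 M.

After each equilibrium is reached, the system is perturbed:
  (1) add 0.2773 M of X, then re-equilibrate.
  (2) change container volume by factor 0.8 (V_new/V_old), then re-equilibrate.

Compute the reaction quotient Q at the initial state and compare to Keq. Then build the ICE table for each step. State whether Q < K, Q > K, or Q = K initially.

Q₀ = 4.24; Q > K (proceeds reverse)

Q₀ = 4.24 vs Keq = 2.692 ⇒ Q>K, reverse
Step 1:
                    X           B           G
  Initial      0.7804       2.529      0.4523
  Change      0.03153     -0.0946    -0.06307
  Equil        0.8119       2.434      0.3892
  solve Keq expr → x = -0.03153; check Q = 2.692
Then add 0.2773 M of X.
Step 2:
                    X           B           G
  Initial       1.089       2.434      0.3892
  Change     -0.02048     0.06143     0.04095
  Equil         1.069       2.496      0.4302
  solve Keq expr → x = 0.02048; check Q = 2.692
Then change container volume by factor 0.8 (V_new/V_old).
Step 3:
                    X           B           G
  Initial       1.336        3.12      0.5377
  Change       0.0721     -0.2163     -0.1442
  Equil         1.408       2.903      0.3935
  solve Keq expr → x = -0.0721; check Q = 2.692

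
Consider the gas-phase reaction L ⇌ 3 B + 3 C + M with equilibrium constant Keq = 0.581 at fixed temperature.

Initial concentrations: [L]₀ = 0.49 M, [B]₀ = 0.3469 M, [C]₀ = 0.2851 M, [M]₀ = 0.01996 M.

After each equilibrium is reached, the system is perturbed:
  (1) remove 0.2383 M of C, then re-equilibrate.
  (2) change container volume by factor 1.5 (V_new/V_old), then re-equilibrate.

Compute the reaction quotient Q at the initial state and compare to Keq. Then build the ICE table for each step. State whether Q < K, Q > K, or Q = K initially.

Q₀ = 3.9407e-05; Q < K (proceeds forward)

Q₀ = 3.9407e-05 vs Keq = 0.581 ⇒ Q<K, forward
Step 1:
                    L           B           C           M
  I              0.49      0.3469      0.2851     0.01996
  C           -0.2096      0.6289      0.6289      0.2096
  E            0.2804      0.9758       0.914      0.2296
  solve Keq expr → x = 0.2096; check Q = 0.581
Then remove 0.2383 M of C.
Step 2:
                    L           B           C           M
  I            0.2804      0.9758      0.6757      0.2296
  C          -0.03109     0.09326     0.09326     0.03109
  E            0.2493       1.069       0.769      0.2607
  solve Keq expr → x = 0.03109; check Q = 0.581
Then change container volume by factor 1.5 (V_new/V_old).
Step 3:
                    L           B           C           M
  I            0.1662      0.7127      0.5126      0.1738
  C          -0.06299       0.189       0.189     0.06299
  E            0.1032      0.9017      0.7016      0.2368
  solve Keq expr → x = 0.06299; check Q = 0.581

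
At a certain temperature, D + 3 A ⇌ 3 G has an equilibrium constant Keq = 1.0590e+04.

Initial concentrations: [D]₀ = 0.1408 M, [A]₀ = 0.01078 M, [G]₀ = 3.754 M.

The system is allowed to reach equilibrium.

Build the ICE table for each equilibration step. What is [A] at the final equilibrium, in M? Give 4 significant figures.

[A]_eq = 0.2624 M

Q₀ = 2.9993e+08 vs Keq = 1.0590e+04 ⇒ Q>K, reverse
Step 1:
                  D         A         G
  Initial    0.1408   0.01078     3.754
  Change    0.08386    0.2516   -0.2516
  Equil      0.2247    0.2624     3.502
  solve Keq expr → x = -0.08386; check Q = 1.0590e+04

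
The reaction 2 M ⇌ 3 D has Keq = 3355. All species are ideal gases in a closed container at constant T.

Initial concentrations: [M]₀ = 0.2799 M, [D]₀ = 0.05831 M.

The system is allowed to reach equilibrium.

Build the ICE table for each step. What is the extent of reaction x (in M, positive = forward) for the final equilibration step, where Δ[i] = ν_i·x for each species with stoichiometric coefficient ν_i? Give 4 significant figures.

Q₀ = 0.002531 vs Keq = 3355 ⇒ Q<K, forward
Step 1:
                    M           D
  I            0.2799     0.05831
  C           -0.2743      0.4115
  E           0.00556      0.4698
  solve Keq expr → x = 0.1372; check Q = 3355

x = 0.1372 M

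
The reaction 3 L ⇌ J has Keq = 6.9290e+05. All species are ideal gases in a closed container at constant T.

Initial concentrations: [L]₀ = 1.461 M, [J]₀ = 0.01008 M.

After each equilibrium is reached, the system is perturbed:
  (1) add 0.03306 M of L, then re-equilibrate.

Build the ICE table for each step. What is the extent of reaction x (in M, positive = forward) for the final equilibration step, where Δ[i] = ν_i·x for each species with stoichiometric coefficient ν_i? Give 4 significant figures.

Q₀ = 0.003232 vs Keq = 6.9290e+05 ⇒ Q<K, forward
Step 1:
                    L           J
  init          1.461     0.01008
  Δ            -1.452       0.484
  eq         0.008934      0.4941
  solve Keq expr → x = 0.484; check Q = 6.9290e+05
Then add 0.03306 M of L.
Step 2:
                    L           J
  init        0.04199      0.4941
  Δ          -0.03299       0.011
  eq            0.009      0.5051
  solve Keq expr → x = 0.011; check Q = 6.9290e+05

x = 0.011 M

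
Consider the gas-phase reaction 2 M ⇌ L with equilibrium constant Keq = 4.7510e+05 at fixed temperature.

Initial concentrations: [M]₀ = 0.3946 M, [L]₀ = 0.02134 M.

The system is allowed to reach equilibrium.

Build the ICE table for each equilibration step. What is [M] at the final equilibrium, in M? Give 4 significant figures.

[M]_eq = 6.7785e-04 M

Q₀ = 0.1371 vs Keq = 4.7510e+05 ⇒ Q<K, forward
Step 1:
                  M         L
  Initial    0.3946   0.02134
  Change    -0.3939     0.197
  Equil   6.7785e-04    0.2183
  solve Keq expr → x = 0.197; check Q = 4.7510e+05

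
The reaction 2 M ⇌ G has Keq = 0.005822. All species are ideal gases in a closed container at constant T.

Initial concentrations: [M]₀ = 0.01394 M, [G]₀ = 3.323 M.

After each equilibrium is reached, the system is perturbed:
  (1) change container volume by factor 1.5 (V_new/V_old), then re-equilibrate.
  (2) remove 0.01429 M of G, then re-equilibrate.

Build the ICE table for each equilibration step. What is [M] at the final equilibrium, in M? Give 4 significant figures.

Q₀ = 1.7100e+04 vs Keq = 0.005822 ⇒ Q>K, reverse
Step 1:
                    M           G
  Initial     0.01394       3.323
  Change        6.197      -3.098
  Equil         6.211      0.2246
  solve Keq expr → x = -3.098; check Q = 0.005822
Then change container volume by factor 1.5 (V_new/V_old).
Step 2:
                    M           G
  Initial       4.141      0.1497
  Change      0.09095    -0.04547
  Equil         4.231      0.1042
  solve Keq expr → x = -0.04547; check Q = 0.005822
Then remove 0.01429 M of G.
Step 3:
                    M           G
  Initial       4.231     0.08995
  Change     -0.02602     0.01301
  Equil         4.205       0.103
  solve Keq expr → x = 0.01301; check Q = 0.005822

[M]_eq = 4.205 M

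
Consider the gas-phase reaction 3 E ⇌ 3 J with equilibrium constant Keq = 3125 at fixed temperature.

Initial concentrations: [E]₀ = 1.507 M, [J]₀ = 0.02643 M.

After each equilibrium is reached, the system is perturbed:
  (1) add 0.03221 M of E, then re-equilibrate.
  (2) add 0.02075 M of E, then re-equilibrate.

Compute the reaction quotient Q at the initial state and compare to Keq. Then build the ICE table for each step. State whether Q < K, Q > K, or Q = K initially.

Q₀ = 5.3945e-06; Q < K (proceeds forward)

Q₀ = 5.3945e-06 vs Keq = 3125 ⇒ Q<K, forward
Step 1:
                    E           J
  Initial       1.507     0.02643
  Change       -1.409       1.409
  Equil       0.09817       1.435
  solve Keq expr → x = 0.4696; check Q = 3125
Then add 0.03221 M of E.
Step 2:
                    E           J
  Initial      0.1304       1.435
  Change     -0.03015     0.03015
  Equil        0.1002       1.465
  solve Keq expr → x = 0.01005; check Q = 3125
Then add 0.02075 M of E.
Step 3:
                    E           J
  Initial       0.121       1.465
  Change     -0.01942     0.01942
  Equil        0.1016       1.485
  solve Keq expr → x = 0.006474; check Q = 3125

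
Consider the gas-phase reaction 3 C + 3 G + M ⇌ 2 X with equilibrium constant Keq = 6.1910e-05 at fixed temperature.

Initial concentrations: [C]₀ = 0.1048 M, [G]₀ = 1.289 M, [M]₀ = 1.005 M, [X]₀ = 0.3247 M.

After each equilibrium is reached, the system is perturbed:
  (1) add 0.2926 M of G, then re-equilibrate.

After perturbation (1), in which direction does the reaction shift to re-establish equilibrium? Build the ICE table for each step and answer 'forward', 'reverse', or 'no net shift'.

Direction: forward

Q₀ = 42.56 vs Keq = 6.1910e-05 ⇒ Q>K, reverse
Step 1:
                  C         G         M         X
  Initial    0.1048     1.289     1.005    0.3247
  Change     0.4739    0.4739     0.158    -0.316
  Equil      0.5787     1.763     1.163  0.008745
  solve Keq expr → x = -0.158; check Q = 6.1910e-05
Then add 0.2926 M of G.
Step 2:
                  C         G         M         X
  Initial    0.5787     2.056     1.163  0.008745
  Change  -0.003214 -0.003214 -0.001071  0.002143
  Equil      0.5755     2.052     1.162   0.01089
  solve Keq expr → x = 0.001071; check Q = 6.1910e-05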